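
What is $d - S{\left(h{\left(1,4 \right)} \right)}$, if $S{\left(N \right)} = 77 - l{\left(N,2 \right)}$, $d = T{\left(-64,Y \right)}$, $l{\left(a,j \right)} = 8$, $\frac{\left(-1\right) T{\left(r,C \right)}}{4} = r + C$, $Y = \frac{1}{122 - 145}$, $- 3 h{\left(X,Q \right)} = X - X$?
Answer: $\frac{4305}{23} \approx 187.17$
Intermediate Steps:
$h{\left(X,Q \right)} = 0$ ($h{\left(X,Q \right)} = - \frac{X - X}{3} = \left(- \frac{1}{3}\right) 0 = 0$)
$Y = - \frac{1}{23}$ ($Y = \frac{1}{-23} = - \frac{1}{23} \approx -0.043478$)
$T{\left(r,C \right)} = - 4 C - 4 r$ ($T{\left(r,C \right)} = - 4 \left(r + C\right) = - 4 \left(C + r\right) = - 4 C - 4 r$)
$d = \frac{5892}{23}$ ($d = \left(-4\right) \left(- \frac{1}{23}\right) - -256 = \frac{4}{23} + 256 = \frac{5892}{23} \approx 256.17$)
$S{\left(N \right)} = 69$ ($S{\left(N \right)} = 77 - 8 = 69$)
$d - S{\left(h{\left(1,4 \right)} \right)} = \frac{5892}{23} - 69 = \frac{4305}{23}$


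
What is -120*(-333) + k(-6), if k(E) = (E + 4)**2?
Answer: 39964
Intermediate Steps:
k(E) = (4 + E)**2
-120*(-333) + k(-6) = -120*(-333) + (4 - 6)**2 = 39960 + (-2)**2 = 39960 + 4 = 39964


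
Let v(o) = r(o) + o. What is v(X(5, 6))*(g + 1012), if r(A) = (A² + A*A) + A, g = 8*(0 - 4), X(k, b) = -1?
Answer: 0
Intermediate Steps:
g = -32 (g = 8*(-4) = -32)
r(A) = A + 2*A² (r(A) = (A² + A²) + A = 2*A² + A = A + 2*A²)
v(o) = o + o*(1 + 2*o) (v(o) = o*(1 + 2*o) + o = o + o*(1 + 2*o))
v(X(5, 6))*(g + 1012) = (2*(-1)*(1 - 1))*(-32 + 1012) = (2*(-1)*0)*980 = 0*980 = 0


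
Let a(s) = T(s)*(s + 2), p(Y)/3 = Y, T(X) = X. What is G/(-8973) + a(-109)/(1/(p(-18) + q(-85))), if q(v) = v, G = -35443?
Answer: -14546606318/8973 ≈ -1.6212e+6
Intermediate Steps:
p(Y) = 3*Y
a(s) = s*(2 + s) (a(s) = s*(s + 2) = s*(2 + s))
G/(-8973) + a(-109)/(1/(p(-18) + q(-85))) = -35443/(-8973) + (-109*(2 - 109))/(1/(3*(-18) - 85)) = -35443*(-1/8973) + (-109*(-107))/(1/(-54 - 85)) = 35443/8973 + 11663/(1/(-139)) = 35443/8973 + 11663/(-1/139) = 35443/8973 + 11663*(-139) = 35443/8973 - 1621157 = -14546606318/8973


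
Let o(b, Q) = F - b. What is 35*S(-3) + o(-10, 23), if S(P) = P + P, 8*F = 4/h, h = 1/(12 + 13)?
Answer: -375/2 ≈ -187.50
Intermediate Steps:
h = 1/25 ≈ 0.040000
F = 25/2 (F = (4/(1/25))/8 = (4*25)/8 = (1/8)*100 = 25/2 ≈ 12.500)
o(b, Q) = 25/2 - b
S(P) = 2*P
35*S(-3) + o(-10, 23) = 35*(2*(-3)) + (25/2 - 1*(-10)) = 35*(-6) + (25/2 + 10) = -210 + 45/2 = -375/2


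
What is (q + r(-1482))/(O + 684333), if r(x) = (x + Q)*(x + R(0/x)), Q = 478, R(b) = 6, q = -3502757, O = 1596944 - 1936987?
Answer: -2020853/344290 ≈ -5.8696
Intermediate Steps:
O = -340043
r(x) = (6 + x)*(478 + x) (r(x) = (x + 478)*(x + 6) = (478 + x)*(6 + x) = (6 + x)*(478 + x))
(q + r(-1482))/(O + 684333) = (-3502757 + (2868 + (-1482)**2 + 484*(-1482)))/(-340043 + 684333) = (-3502757 + (2868 + 2196324 - 717288))/344290 = (-3502757 + 1481904)*(1/344290) = -2020853*1/344290 = -2020853/344290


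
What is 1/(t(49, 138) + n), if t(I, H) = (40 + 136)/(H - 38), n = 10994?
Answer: 25/274894 ≈ 9.0944e-5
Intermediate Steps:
t(I, H) = 176/(-38 + H)
1/(t(49, 138) + n) = 1/(176/(-38 + 138) + 10994) = 1/(176/100 + 10994) = 1/(176*(1/100) + 10994) = 1/(44/25 + 10994) = 1/(274894/25) = 25/274894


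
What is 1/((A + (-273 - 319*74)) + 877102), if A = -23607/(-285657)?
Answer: 95219/81243048706 ≈ 1.1720e-6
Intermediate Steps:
A = 7869/95219 (A = -23607*(-1/285657) = 7869/95219 ≈ 0.082641)
1/((A + (-273 - 319*74)) + 877102) = 1/((7869/95219 + (-273 - 319*74)) + 877102) = 1/((7869/95219 + (-273 - 23606)) + 877102) = 1/((7869/95219 - 23879) + 877102) = 1/(-2273726632/95219 + 877102) = 1/(81243048706/95219) = 95219/81243048706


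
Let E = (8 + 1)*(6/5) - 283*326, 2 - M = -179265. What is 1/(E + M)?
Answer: 5/435099 ≈ 1.1492e-5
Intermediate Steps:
M = 179267 (M = 2 - 1*(-179265) = 2 + 179265 = 179267)
E = -461236/5 (E = 9*(6*(⅕)) - 92258 = 9*(6/5) - 92258 = 54/5 - 92258 = -461236/5 ≈ -92247.)
1/(E + M) = 1/(-461236/5 + 179267) = 1/(435099/5) = 5/435099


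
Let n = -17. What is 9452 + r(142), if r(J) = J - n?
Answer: 9611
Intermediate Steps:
r(J) = 17 + J (r(J) = J - 1*(-17) = J + 17 = 17 + J)
9452 + r(142) = 9452 + (17 + 142) = 9452 + 159 = 9611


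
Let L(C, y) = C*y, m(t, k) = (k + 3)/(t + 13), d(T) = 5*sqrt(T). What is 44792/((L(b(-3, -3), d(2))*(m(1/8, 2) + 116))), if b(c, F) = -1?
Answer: -117579*sqrt(2)/3055 ≈ -54.429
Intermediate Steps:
m(t, k) = (3 + k)/(13 + t)
44792/((L(b(-3, -3), d(2))*(m(1/8, 2) + 116))) = 44792/(((-5*sqrt(2))*((3 + 2)/(13 + 1/8) + 116))) = 44792/(((-5*sqrt(2))*(5/(13 + 1/8) + 116))) = 44792/(((-5*sqrt(2))*(5/(105/8) + 116))) = 44792/(((-5*sqrt(2))*((8/105)*5 + 116))) = 44792/(((-5*sqrt(2))*(8/21 + 116))) = 44792/((-5*sqrt(2)*(2444/21))) = 44792/((-12220*sqrt(2)/21)) = 44792*(-21*sqrt(2)/24440) = -117579*sqrt(2)/3055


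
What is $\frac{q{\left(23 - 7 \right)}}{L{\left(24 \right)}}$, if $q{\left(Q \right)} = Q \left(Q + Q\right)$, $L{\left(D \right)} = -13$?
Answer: $- \frac{512}{13} \approx -39.385$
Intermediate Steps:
$q{\left(Q \right)} = 2 Q^{2}$ ($q{\left(Q \right)} = Q 2 Q = 2 Q^{2}$)
$\frac{q{\left(23 - 7 \right)}}{L{\left(24 \right)}} = \frac{2 \left(23 - 7\right)^{2}}{-13} = 2 \left(23 - 7\right)^{2} \left(- \frac{1}{13}\right) = 2 \cdot 16^{2} \left(- \frac{1}{13}\right) = 2 \cdot 256 \left(- \frac{1}{13}\right) = 512 \left(- \frac{1}{13}\right) = - \frac{512}{13}$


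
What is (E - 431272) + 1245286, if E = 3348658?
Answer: 4162672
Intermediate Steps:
(E - 431272) + 1245286 = (3348658 - 431272) + 1245286 = 2917386 + 1245286 = 4162672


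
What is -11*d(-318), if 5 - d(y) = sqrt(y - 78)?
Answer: -55 + 66*I*sqrt(11) ≈ -55.0 + 218.9*I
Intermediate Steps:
d(y) = 5 - sqrt(-78 + y) (d(y) = 5 - sqrt(y - 78) = 5 - sqrt(-78 + y))
-11*d(-318) = -11*(5 - sqrt(-78 - 318)) = -11*(5 - sqrt(-396)) = -11*(5 - 6*I*sqrt(11)) = -55 + 66*I*sqrt(11)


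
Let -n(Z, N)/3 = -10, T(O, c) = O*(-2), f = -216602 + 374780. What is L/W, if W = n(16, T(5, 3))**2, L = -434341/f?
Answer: -434341/142360200 ≈ -0.0030510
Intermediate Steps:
f = 158178
T(O, c) = -2*O
n(Z, N) = 30 (n(Z, N) = -3*(-10) = 30)
L = -434341/158178 ≈ -2.7459
W = 900 (W = 30**2 = 900)
L/W = -434341/158178/900 = -434341/158178*1/900 = -434341/142360200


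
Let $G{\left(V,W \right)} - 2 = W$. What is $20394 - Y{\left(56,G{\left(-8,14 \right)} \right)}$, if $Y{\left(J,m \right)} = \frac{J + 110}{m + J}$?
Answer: $\frac{734101}{36} \approx 20392.0$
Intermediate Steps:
$G{\left(V,W \right)} = 2 + W$
$Y{\left(J,m \right)} = \frac{110 + J}{J + m}$
$20394 - Y{\left(56,G{\left(-8,14 \right)} \right)} = 20394 - \frac{110 + 56}{56 + \left(2 + 14\right)} = 20394 - \frac{1}{56 + 16} \cdot 166 = 20394 - \frac{1}{72} \cdot 166 = 20394 - \frac{83}{36} = \frac{734101}{36}$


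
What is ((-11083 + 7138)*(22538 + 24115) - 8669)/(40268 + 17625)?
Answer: -184054754/57893 ≈ -3179.2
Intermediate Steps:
((-11083 + 7138)*(22538 + 24115) - 8669)/(40268 + 17625) = (-3945*46653 - 8669)/57893 = (-184046085 - 8669)*(1/57893) = -184054754*1/57893 = -184054754/57893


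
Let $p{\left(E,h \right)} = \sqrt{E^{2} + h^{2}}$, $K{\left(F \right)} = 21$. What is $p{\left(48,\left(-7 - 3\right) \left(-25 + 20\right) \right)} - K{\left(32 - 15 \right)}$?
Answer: $-21 + 2 \sqrt{1201} \approx 48.311$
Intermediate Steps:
$p{\left(48,\left(-7 - 3\right) \left(-25 + 20\right) \right)} - K{\left(32 - 15 \right)} = \sqrt{48^{2} + \left(\left(-7 - 3\right) \left(-25 + 20\right)\right)^{2}} - 21 = \sqrt{2304 + \left(\left(-10\right) \left(-5\right)\right)^{2}} - 21 = \sqrt{2304 + 50^{2}} - 21 = \sqrt{2304 + 2500} - 21 = \sqrt{4804} - 21 = 2 \sqrt{1201} - 21 = -21 + 2 \sqrt{1201}$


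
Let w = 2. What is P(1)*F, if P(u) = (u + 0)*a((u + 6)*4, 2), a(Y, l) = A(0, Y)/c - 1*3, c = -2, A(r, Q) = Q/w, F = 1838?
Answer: -18380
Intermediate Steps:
A(r, Q) = Q/2
a(Y, l) = -3 - Y/4 (a(Y, l) = (Y/2)/(-2) - 1*3 = (Y/2)*(-½) - 3 = -Y/4 - 3 = -3 - Y/4)
P(u) = u*(-9 - u) (P(u) = (u + 0)*(-3 - (u + 6)*4/4) = u*(-3 - (6 + u)*4/4) = u*(-3 - (24 + 4*u)/4) = u*(-3 + (-6 - u)) = u*(-9 - u))
P(1)*F = (1*(-9 - 1*1))*1838 = (1*(-9 - 1))*1838 = (1*(-10))*1838 = -10*1838 = -18380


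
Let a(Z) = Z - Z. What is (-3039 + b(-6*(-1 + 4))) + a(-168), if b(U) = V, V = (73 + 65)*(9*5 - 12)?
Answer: 1515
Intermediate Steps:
a(Z) = 0
V = 4554 (V = 138*(45 - 12) = 138*33 = 4554)
b(U) = 4554
(-3039 + b(-6*(-1 + 4))) + a(-168) = (-3039 + 4554) + 0 = 1515 + 0 = 1515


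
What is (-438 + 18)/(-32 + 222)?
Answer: -42/19 ≈ -2.2105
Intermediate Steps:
(-438 + 18)/(-32 + 222) = -420/190 = -420*1/190 = -42/19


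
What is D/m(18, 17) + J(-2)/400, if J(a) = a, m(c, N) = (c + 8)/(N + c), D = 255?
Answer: 892487/2600 ≈ 343.26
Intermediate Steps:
m(c, N) = (8 + c)/(N + c)
D/m(18, 17) + J(-2)/400 = 255/(((8 + 18)/(17 + 18))) - 2/400 = 255/((26/35)) - 2*1/400 = 255/(((1/35)*26)) - 1/200 = 255/(26/35) - 1/200 = 255*(35/26) - 1/200 = 8925/26 - 1/200 = 892487/2600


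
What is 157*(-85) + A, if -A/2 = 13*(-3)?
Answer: -13267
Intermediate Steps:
A = 78 (A = -26*(-3) = -2*(-39) = 78)
157*(-85) + A = 157*(-85) + 78 = -13345 + 78 = -13267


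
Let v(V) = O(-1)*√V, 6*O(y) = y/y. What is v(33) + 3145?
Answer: 3145 + √33/6 ≈ 3146.0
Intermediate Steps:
O(y) = ⅙ (O(y) = (y/y)/6 = (⅙)*1 = ⅙)
v(V) = √V/6
v(33) + 3145 = √33/6 + 3145 = 3145 + √33/6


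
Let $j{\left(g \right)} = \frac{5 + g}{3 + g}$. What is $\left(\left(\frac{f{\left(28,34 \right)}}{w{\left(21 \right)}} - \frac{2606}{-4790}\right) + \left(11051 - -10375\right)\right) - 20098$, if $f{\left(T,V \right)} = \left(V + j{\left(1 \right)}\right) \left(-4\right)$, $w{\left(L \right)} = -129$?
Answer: $\frac{410800417}{308955} \approx 1329.6$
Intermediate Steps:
$j{\left(g \right)} = \frac{5 + g}{3 + g}$
$f{\left(T,V \right)} = -6 - 4 V$ ($f{\left(T,V \right)} = \left(V + \frac{5 + 1}{3 + 1}\right) \left(-4\right) = \left(V + \frac{1}{4} \cdot 6\right) \left(-4\right) = \left(V + \frac{3}{2}\right) \left(-4\right) = \left(\frac{3}{2} + V\right) \left(-4\right) = -6 - 4 V$)
$\left(\left(\frac{f{\left(28,34 \right)}}{w{\left(21 \right)}} - \frac{2606}{-4790}\right) + \left(11051 - -10375\right)\right) - 20098 = \left(\left(\frac{-6 - 136}{-129} - \frac{2606}{-4790}\right) + \left(11051 - -10375\right)\right) - 20098 = \left(\left(\left(-6 - 136\right) \left(- \frac{1}{129}\right) - - \frac{1303}{2395}\right) + \left(11051 + 10375\right)\right) - 20098 = \left(\left(\left(-142\right) \left(- \frac{1}{129}\right) + \frac{1303}{2395}\right) + 21426\right) - 20098 = \left(\left(\frac{142}{129} + \frac{1303}{2395}\right) + 21426\right) - 20098 = \left(\frac{508177}{308955} + 21426\right) - 20098 = \frac{6620178007}{308955} - 20098 = \frac{410800417}{308955}$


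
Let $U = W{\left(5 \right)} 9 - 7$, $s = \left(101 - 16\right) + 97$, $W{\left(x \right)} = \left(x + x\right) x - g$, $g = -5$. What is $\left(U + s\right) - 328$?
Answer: $342$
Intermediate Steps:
$W{\left(x \right)} = 5 + 2 x^{2}$ ($W{\left(x \right)} = \left(x + x\right) x - -5 = 2 x x + 5 = 2 x^{2} + 5 = 5 + 2 x^{2}$)
$s = 182$ ($s = 85 + 97 = 182$)
$U = 488$ ($U = \left(5 + 2 \cdot 5^{2}\right) 9 - 7 = \left(5 + 2 \cdot 25\right) 9 - 7 = \left(5 + 50\right) 9 - 7 = 55 \cdot 9 - 7 = 495 - 7 = 488$)
$\left(U + s\right) - 328 = \left(488 + 182\right) - 328 = 670 - 328 = 342$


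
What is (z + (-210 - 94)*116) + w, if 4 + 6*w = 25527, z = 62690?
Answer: 190079/6 ≈ 31680.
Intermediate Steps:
w = 25523/6 (w = -⅔ + (⅙)*25527 = -⅔ + 8509/2 = 25523/6 ≈ 4253.8)
(z + (-210 - 94)*116) + w = (62690 + (-210 - 94)*116) + 25523/6 = (62690 - 304*116) + 25523/6 = (62690 - 35264) + 25523/6 = 27426 + 25523/6 = 190079/6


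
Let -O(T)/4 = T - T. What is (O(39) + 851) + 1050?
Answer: 1901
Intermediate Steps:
O(T) = 0 (O(T) = -4*(T - T) = -4*0 = 0)
(O(39) + 851) + 1050 = (0 + 851) + 1050 = 851 + 1050 = 1901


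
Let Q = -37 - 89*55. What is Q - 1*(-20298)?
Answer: 15366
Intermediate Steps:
Q = -4932 (Q = -37 - 4895 = -4932)
Q - 1*(-20298) = -4932 - 1*(-20298) = -4932 + 20298 = 15366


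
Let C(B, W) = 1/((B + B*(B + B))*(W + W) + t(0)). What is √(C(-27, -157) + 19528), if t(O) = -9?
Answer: √438097946932481/149781 ≈ 139.74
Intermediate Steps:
C(B, W) = 1/(-9 + 2*W*(B + 2*B²)) (C(B, W) = 1/((B + B*(B + B))*(W + W) - 9) = 1/((B + B*(2*B))*(2*W) - 9) = 1/((B + 2*B²)*(2*W) - 9) = 1/(2*W*(B + 2*B²) - 9) = 1/(-9 + 2*W*(B + 2*B²)))
√(C(-27, -157) + 19528) = √(1/(-9 + 2*(-27)*(-157) + 4*(-157)*(-27)²) + 19528) = √(1/(-9 + 8478 + 4*(-157)*729) + 19528) = √(1/(-9 + 8478 - 457812) + 19528) = √(1/(-449343) + 19528) = √(-1/449343 + 19528) = √(8774770103/449343) = √438097946932481/149781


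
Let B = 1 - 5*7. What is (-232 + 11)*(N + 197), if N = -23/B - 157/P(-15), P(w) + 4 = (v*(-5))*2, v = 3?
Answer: -44707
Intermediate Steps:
B = -34 (B = 1 - 35 = -34)
P(w) = -34 (P(w) = -4 + (3*(-5))*2 = -4 - 15*2 = -4 - 30 = -34)
N = 90/17 (N = -23/(-34) - 157/(-34) = -23*(-1/34) - 157*(-1/34) = 23/34 + 157/34 = 90/17 ≈ 5.2941)
(-232 + 11)*(N + 197) = (-232 + 11)*(90/17 + 197) = -221*3439/17 = -44707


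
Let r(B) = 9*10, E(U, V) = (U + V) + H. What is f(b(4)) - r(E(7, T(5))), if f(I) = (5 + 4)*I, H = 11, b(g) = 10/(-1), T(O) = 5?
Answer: -180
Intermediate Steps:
b(g) = -10 (b(g) = 10*(-1) = -10)
E(U, V) = 11 + U + V (E(U, V) = (U + V) + 11 = 11 + U + V)
f(I) = 9*I
r(B) = 90
f(b(4)) - r(E(7, T(5))) = 9*(-10) - 1*90 = -90 - 90 = -180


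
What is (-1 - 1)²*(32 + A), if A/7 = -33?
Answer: -796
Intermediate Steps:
A = -231 (A = 7*(-33) = -231)
(-1 - 1)²*(32 + A) = (-1 - 1)²*(32 - 231) = (-2)²*(-199) = 4*(-199) = -796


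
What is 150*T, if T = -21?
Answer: -3150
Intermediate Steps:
150*T = 150*(-21) = -3150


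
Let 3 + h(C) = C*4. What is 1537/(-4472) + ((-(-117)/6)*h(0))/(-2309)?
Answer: -3287321/10325848 ≈ -0.31836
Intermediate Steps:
h(C) = -3 + 4*C (h(C) = -3 + C*4 = -3 + 4*C)
1537/(-4472) + ((-(-117)/6)*h(0))/(-2309) = 1537/(-4472) + ((-(-117)/6)*(-3 + 4*0))/(-2309) = 1537*(-1/4472) + ((-(-117)/6)*(-3 + 0))*(-1/2309) = -1537/4472 + (-9*(-13/6)*(-3))*(-1/2309) = -1537/4472 + ((39/2)*(-3))*(-1/2309) = -1537/4472 - 117/2*(-1/2309) = -1537/4472 + 117/4618 = -3287321/10325848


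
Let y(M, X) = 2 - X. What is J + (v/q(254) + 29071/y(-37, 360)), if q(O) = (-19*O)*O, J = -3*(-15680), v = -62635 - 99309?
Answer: 5151838561287/109709458 ≈ 46959.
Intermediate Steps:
v = -161944
J = 47040
q(O) = -19*O**2
J + (v/q(254) + 29071/y(-37, 360)) = 47040 + (-161944/((-19*254**2)) + 29071/(2 - 1*360)) = 47040 + (-161944/((-19*64516)) + 29071/(2 - 360)) = 47040 + (-161944/(-1225804) + 29071/(-358)) = 47040 + (-161944*(-1/1225804) + 29071*(-1/358)) = 47040 + (40486/306451 - 29071/358) = 47040 - 8894343033/109709458 = 5151838561287/109709458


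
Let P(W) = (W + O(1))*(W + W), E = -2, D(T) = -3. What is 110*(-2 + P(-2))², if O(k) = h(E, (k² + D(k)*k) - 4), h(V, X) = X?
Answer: 99000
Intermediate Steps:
O(k) = -4 + k² - 3*k (O(k) = (k² - 3*k) - 4 = -4 + k² - 3*k)
P(W) = 2*W*(-6 + W) (P(W) = (W + (-4 + 1² - 3*1))*(W + W) = (W + (-4 + 1 - 3))*(2*W) = (W - 6)*(2*W) = (-6 + W)*(2*W) = 2*W*(-6 + W))
110*(-2 + P(-2))² = 110*(-2 + 2*(-2)*(-6 - 2))² = 110*(-2 + 2*(-2)*(-8))² = 110*(-2 + 32)² = 110*30² = 110*900 = 99000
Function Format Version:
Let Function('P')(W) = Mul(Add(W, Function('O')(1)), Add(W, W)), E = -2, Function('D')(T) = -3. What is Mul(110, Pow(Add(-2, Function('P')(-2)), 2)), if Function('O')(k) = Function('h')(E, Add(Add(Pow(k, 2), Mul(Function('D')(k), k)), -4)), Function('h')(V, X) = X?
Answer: 99000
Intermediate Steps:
Function('O')(k) = Add(-4, Pow(k, 2), Mul(-3, k)) (Function('O')(k) = Add(Add(Pow(k, 2), Mul(-3, k)), -4) = Add(-4, Pow(k, 2), Mul(-3, k)))
Function('P')(W) = Mul(2, W, Add(-6, W)) (Function('P')(W) = Mul(Add(W, Add(-4, Pow(1, 2), Mul(-3, 1))), Add(W, W)) = Mul(Add(W, Add(-4, 1, -3)), Mul(2, W)) = Mul(Add(W, -6), Mul(2, W)) = Mul(Add(-6, W), Mul(2, W)) = Mul(2, W, Add(-6, W)))
Mul(110, Pow(Add(-2, Function('P')(-2)), 2)) = Mul(110, Pow(Add(-2, Mul(2, -2, Add(-6, -2))), 2)) = Mul(110, Pow(Add(-2, Mul(2, -2, -8)), 2)) = Mul(110, Pow(Add(-2, 32), 2)) = Mul(110, Pow(30, 2)) = Mul(110, 900) = 99000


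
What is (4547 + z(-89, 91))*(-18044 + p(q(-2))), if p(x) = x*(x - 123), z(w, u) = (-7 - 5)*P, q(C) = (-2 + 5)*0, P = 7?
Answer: -80530372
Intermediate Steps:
q(C) = 0 (q(C) = 3*0 = 0)
z(w, u) = -84 (z(w, u) = (-7 - 5)*7 = -12*7 = -84)
p(x) = x*(-123 + x)
(4547 + z(-89, 91))*(-18044 + p(q(-2))) = (4547 - 84)*(-18044 + 0*(-123 + 0)) = 4463*(-18044 + 0*(-123)) = 4463*(-18044 + 0) = 4463*(-18044) = -80530372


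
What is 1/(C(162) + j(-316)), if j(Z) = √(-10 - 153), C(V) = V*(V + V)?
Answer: 52488/2754990307 - I*√163/2754990307 ≈ 1.9052e-5 - 4.6342e-9*I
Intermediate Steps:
C(V) = 2*V² (C(V) = V*(2*V) = 2*V²)
j(Z) = I*√163 (j(Z) = √(-163) = I*√163)
1/(C(162) + j(-316)) = 1/(2*162² + I*√163) = 1/(2*26244 + I*√163) = 1/(52488 + I*√163)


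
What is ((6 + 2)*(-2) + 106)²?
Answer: 8100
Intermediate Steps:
((6 + 2)*(-2) + 106)² = (8*(-2) + 106)² = (-16 + 106)² = 90² = 8100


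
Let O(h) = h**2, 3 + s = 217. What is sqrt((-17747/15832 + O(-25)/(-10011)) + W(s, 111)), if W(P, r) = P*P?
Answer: 2365*sqrt(51418633168302)/79247076 ≈ 214.00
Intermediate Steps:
s = 214 (s = -3 + 217 = 214)
W(P, r) = P**2
sqrt((-17747/15832 + O(-25)/(-10011)) + W(s, 111)) = sqrt((-17747/15832 + (-25)**2/(-10011)) + 214**2) = sqrt((-17747*1/15832 + 625*(-1/10011)) + 45796) = sqrt((-17747/15832 - 625/10011) + 45796) = sqrt(-187560217/158494152 + 45796) = sqrt(7258210624775/158494152) = 2365*sqrt(51418633168302)/79247076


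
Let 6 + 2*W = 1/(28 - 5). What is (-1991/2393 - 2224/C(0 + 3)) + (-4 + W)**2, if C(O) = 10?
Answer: -4418889071/25317940 ≈ -174.54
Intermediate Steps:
W = -137/46 (W = -3 + 1/(2*(28 - 5)) = -3 + (1/2)/23 = -3 + (1/2)*(1/23) = -3 + 1/46 = -137/46 ≈ -2.9783)
(-1991/2393 - 2224/C(0 + 3)) + (-4 + W)**2 = (-1991/2393 - 2224/10) + (-4 - 137/46)**2 = (-1991*1/2393 - 2224*1/10) + (-321/46)**2 = (-1991/2393 - 1112/5) + 103041/2116 = -2670971/11965 + 103041/2116 = -4418889071/25317940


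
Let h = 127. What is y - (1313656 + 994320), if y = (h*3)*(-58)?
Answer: -2330074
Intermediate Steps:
y = -22098 (y = (127*3)*(-58) = 381*(-58) = -22098)
y - (1313656 + 994320) = -22098 - (1313656 + 994320) = -22098 - 1*2307976 = -22098 - 2307976 = -2330074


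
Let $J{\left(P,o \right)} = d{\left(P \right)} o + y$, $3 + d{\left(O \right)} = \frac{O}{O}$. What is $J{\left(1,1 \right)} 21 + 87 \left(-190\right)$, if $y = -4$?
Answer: $-16656$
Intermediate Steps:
$d{\left(O \right)} = -2$ ($d{\left(O \right)} = -3 + \frac{O}{O} = -3 + 1 = -2$)
$J{\left(P,o \right)} = -4 - 2 o$ ($J{\left(P,o \right)} = - 2 o - 4 = -4 - 2 o$)
$J{\left(1,1 \right)} 21 + 87 \left(-190\right) = \left(-4 - 2\right) 21 + 87 \left(-190\right) = \left(-4 - 2\right) 21 - 16530 = \left(-6\right) 21 - 16530 = -126 - 16530 = -16656$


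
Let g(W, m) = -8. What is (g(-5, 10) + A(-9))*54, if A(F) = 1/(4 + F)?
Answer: -2214/5 ≈ -442.80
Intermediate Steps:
(g(-5, 10) + A(-9))*54 = (-8 + 1/(4 - 9))*54 = (-8 + 1/(-5))*54 = (-8 - 1/5)*54 = -41/5*54 = -2214/5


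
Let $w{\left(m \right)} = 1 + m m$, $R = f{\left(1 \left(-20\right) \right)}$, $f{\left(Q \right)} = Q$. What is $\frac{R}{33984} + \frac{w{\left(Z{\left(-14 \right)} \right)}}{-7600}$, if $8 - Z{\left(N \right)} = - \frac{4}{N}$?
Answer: $- \frac{169079}{19774440} \approx -0.0085504$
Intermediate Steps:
$Z{\left(N \right)} = 8 + \frac{4}{N}$ ($Z{\left(N \right)} = 8 - - \frac{4}{N} = 8 + \frac{4}{N}$)
$R = -20$ ($R = 1 \left(-20\right) = -20$)
$w{\left(m \right)} = 1 + m^{2}$
$\frac{R}{33984} + \frac{w{\left(Z{\left(-14 \right)} \right)}}{-7600} = - \frac{20}{33984} + \frac{1 + \left(8 + \frac{4}{-14}\right)^{2}}{-7600} = \left(-20\right) \frac{1}{33984} + \left(1 + \left(8 + 4 \left(- \frac{1}{14}\right)\right)^{2}\right) \left(- \frac{1}{7600}\right) = - \frac{5}{8496} + \left(1 + \left(8 - \frac{2}{7}\right)^{2}\right) \left(- \frac{1}{7600}\right) = - \frac{5}{8496} + \left(1 + \left(\frac{54}{7}\right)^{2}\right) \left(- \frac{1}{7600}\right) = - \frac{5}{8496} + \left(1 + \frac{2916}{49}\right) \left(- \frac{1}{7600}\right) = - \frac{5}{8496} + \frac{2965}{49} \left(- \frac{1}{7600}\right) = - \frac{5}{8496} - \frac{593}{74480} = - \frac{169079}{19774440}$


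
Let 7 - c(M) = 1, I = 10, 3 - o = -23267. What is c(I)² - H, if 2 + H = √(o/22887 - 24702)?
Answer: 38 - 358*I*√11217173/7629 ≈ 38.0 - 157.17*I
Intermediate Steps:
o = 23270 (o = 3 - 1*(-23267) = 3 + 23267 = 23270)
c(M) = 6 (c(M) = 7 - 1*1 = 7 - 1 = 6)
H = -2 + 358*I*√11217173/7629 (H = -2 + √(23270/22887 - 24702) = -2 + √(-565331404/22887) = -2 + 358*I*√11217173/7629 ≈ -2.0 + 157.17*I)
c(I)² - H = 6² - (-2 + 358*I*√11217173/7629) = 36 + (2 - 358*I*√11217173/7629) = 38 - 358*I*√11217173/7629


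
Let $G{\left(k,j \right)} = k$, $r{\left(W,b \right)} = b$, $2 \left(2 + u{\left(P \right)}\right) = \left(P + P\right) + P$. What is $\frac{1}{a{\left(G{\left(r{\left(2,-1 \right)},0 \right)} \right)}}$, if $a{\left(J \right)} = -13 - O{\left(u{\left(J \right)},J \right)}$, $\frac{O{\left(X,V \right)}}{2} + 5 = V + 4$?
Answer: $- \frac{1}{9} \approx -0.11111$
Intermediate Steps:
$u{\left(P \right)} = -2 + \frac{3 P}{2}$ ($u{\left(P \right)} = -2 + \frac{\left(P + P\right) + P}{2} = -2 + \frac{2 P + P}{2} = -2 + \frac{3 P}{2}$)
$O{\left(X,V \right)} = -2 + 2 V$ ($O{\left(X,V \right)} = -10 + 2 \left(V + 4\right) = -10 + 2 \left(4 + V\right) = -10 + \left(8 + 2 V\right) = -2 + 2 V$)
$a{\left(J \right)} = -11 - 2 J$ ($a{\left(J \right)} = -13 - \left(-2 + 2 J\right) = -11 - 2 J$)
$\frac{1}{a{\left(G{\left(r{\left(2,-1 \right)},0 \right)} \right)}} = \frac{1}{-11 - -2} = \frac{1}{-11 + 2} = \frac{1}{-9} = - \frac{1}{9}$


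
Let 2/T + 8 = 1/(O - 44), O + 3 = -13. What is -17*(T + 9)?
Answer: -71553/481 ≈ -148.76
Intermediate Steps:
O = -16 (O = -3 - 13 = -16)
T = -120/481 (T = 2/(-8 + 1/(-16 - 44)) = 2/(-8 + 1/(-60)) = 2/(-8 - 1/60) = 2/(-481/60) = 2*(-60/481) = -120/481 ≈ -0.24948)
-17*(T + 9) = -17*(-120/481 + 9) = -17*4209/481 = -71553/481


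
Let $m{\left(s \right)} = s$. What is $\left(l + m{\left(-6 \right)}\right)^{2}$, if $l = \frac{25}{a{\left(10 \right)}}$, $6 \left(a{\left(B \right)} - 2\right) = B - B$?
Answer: $\frac{169}{4} \approx 42.25$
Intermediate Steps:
$a{\left(B \right)} = 2$ ($a{\left(B \right)} = 2 + \frac{B - B}{6} = 2 + \frac{1}{6} \cdot 0 = 2 + 0 = 2$)
$l = \frac{25}{2} \approx 12.5$
$\left(l + m{\left(-6 \right)}\right)^{2} = \left(\frac{25}{2} - 6\right)^{2} = \left(\frac{13}{2}\right)^{2} = \frac{169}{4}$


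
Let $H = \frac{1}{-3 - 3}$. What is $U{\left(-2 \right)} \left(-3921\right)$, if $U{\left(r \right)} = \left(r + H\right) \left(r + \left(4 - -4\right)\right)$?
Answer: $50973$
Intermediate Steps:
$H = - \frac{1}{6}$ ($H = \frac{1}{-6} = - \frac{1}{6} \approx -0.16667$)
$U{\left(r \right)} = \left(8 + r\right) \left(- \frac{1}{6} + r\right)$ ($U{\left(r \right)} = \left(r - \frac{1}{6}\right) \left(r + \left(4 - -4\right)\right) = \left(- \frac{1}{6} + r\right) \left(r + \left(4 + 4\right)\right) = \left(- \frac{1}{6} + r\right) \left(r + 8\right) = \left(- \frac{1}{6} + r\right) \left(8 + r\right) = \left(8 + r\right) \left(- \frac{1}{6} + r\right)$)
$U{\left(-2 \right)} \left(-3921\right) = \left(- \frac{4}{3} + \left(-2\right)^{2} + \frac{47}{6} \left(-2\right)\right) \left(-3921\right) = \left(- \frac{4}{3} + 4 - \frac{47}{3}\right) \left(-3921\right) = \left(-13\right) \left(-3921\right) = 50973$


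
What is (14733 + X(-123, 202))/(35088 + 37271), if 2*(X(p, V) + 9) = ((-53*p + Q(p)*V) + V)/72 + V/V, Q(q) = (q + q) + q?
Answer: 2052511/10419696 ≈ 0.19698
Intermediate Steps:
Q(q) = 3*q (Q(q) = 2*q + q = 3*q)
X(p, V) = -17/2 - 53*p/144 + V/144 + V*p/48 (X(p, V) = -9 + (((-53*p + (3*p)*V) + V)/72 + V/V)/2 = -9 + (((-53*p + 3*V*p) + V)*(1/72) + 1)/2 = -9 + ((V - 53*p + 3*V*p)*(1/72) + 1)/2 = -9 + ((-53*p/72 + V/72 + V*p/24) + 1)/2 = -9 + (1 - 53*p/72 + V/72 + V*p/24)/2 = -9 + (1/2 - 53*p/144 + V/144 + V*p/48) = -17/2 - 53*p/144 + V/144 + V*p/48)
(14733 + X(-123, 202))/(35088 + 37271) = (14733 + (-17/2 - 53/144*(-123) + (1/144)*202 + (1/48)*202*(-123)))/(35088 + 37271) = (14733 + (-17/2 + 2173/48 + 101/72 - 4141/8))/72359 = (14733 - 69041/144)*(1/72359) = (2052511/144)*(1/72359) = 2052511/10419696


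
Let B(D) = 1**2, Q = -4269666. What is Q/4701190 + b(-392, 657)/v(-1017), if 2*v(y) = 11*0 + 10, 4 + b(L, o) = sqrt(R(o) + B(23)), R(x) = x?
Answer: -4015309/2350595 + sqrt(658)/5 ≈ 3.4221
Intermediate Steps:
B(D) = 1
b(L, o) = -4 + sqrt(1 + o) (b(L, o) = -4 + sqrt(o + 1) = -4 + sqrt(1 + o))
v(y) = 5 (v(y) = (11*0 + 10)/2 = (0 + 10)/2 = (1/2)*10 = 5)
Q/4701190 + b(-392, 657)/v(-1017) = -4269666/4701190 + (-4 + sqrt(1 + 657))/5 = -4269666*1/4701190 + (-4 + sqrt(658))*(1/5) = -2134833/2350595 + (-4/5 + sqrt(658)/5) = -4015309/2350595 + sqrt(658)/5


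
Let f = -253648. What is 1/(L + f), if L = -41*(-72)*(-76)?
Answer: -1/478000 ≈ -2.0920e-6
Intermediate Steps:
L = -224352 (L = 2952*(-76) = -224352)
1/(L + f) = 1/(-224352 - 253648) = 1/(-478000) = -1/478000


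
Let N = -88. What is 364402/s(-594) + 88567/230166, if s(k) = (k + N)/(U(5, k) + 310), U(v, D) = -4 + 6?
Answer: -13084150112845/78486606 ≈ -1.6671e+5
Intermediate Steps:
U(v, D) = 2
s(k) = -11/39 + k/312 (s(k) = (k - 88)/(2 + 310) = (-88 + k)/312 = (-88 + k)*(1/312) = -11/39 + k/312)
364402/s(-594) + 88567/230166 = 364402/(-11/39 + (1/312)*(-594)) + 88567/230166 = 364402/(-11/39 - 99/52) + 88567*(1/230166) = 364402/(-341/156) + 88567/230166 = 364402*(-156/341) + 88567/230166 = -56846712/341 + 88567/230166 = -13084150112845/78486606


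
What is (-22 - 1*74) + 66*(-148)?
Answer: -9864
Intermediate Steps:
(-22 - 1*74) + 66*(-148) = (-22 - 74) - 9768 = -96 - 9768 = -9864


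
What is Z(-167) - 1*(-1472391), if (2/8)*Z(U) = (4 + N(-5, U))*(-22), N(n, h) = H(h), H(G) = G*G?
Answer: -982193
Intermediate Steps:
H(G) = G²
N(n, h) = h²
Z(U) = -352 - 88*U² (Z(U) = 4*((4 + U²)*(-22)) = 4*(-88 - 22*U²) = -352 - 88*U²)
Z(-167) - 1*(-1472391) = (-352 - 88*(-167)²) - 1*(-1472391) = (-352 - 88*27889) + 1472391 = (-352 - 2454232) + 1472391 = -2454584 + 1472391 = -982193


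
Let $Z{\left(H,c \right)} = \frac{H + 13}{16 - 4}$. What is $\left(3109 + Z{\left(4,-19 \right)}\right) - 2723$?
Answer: $\frac{4649}{12} \approx 387.42$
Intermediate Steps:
$Z{\left(H,c \right)} = \frac{13}{12} + \frac{H}{12}$ ($Z{\left(H,c \right)} = \frac{13 + H}{12} = \left(13 + H\right) \frac{1}{12} = \frac{13}{12} + \frac{H}{12}$)
$\left(3109 + Z{\left(4,-19 \right)}\right) - 2723 = \left(3109 + \left(\frac{13}{12} + \frac{1}{12} \cdot 4\right)\right) - 2723 = \left(3109 + \left(\frac{13}{12} + \frac{1}{3}\right)\right) - 2723 = \left(3109 + \frac{17}{12}\right) - 2723 = \frac{37325}{12} - 2723 = \frac{4649}{12}$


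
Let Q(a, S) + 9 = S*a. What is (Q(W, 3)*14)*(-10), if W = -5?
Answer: 3360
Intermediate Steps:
Q(a, S) = -9 + S*a
(Q(W, 3)*14)*(-10) = ((-9 + 3*(-5))*14)*(-10) = ((-9 - 15)*14)*(-10) = -24*14*(-10) = -336*(-10) = 3360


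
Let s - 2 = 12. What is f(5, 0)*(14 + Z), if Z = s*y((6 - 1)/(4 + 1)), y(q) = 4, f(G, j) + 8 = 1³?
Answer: -490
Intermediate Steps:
f(G, j) = -7 (f(G, j) = -8 + 1³ = -8 + 1 = -7)
s = 14 (s = 2 + 12 = 14)
Z = 56 (Z = 14*4 = 56)
f(5, 0)*(14 + Z) = -7*(14 + 56) = -7*70 = -490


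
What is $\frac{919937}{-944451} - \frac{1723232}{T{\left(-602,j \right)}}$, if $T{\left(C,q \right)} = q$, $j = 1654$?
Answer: $- \frac{814514880715}{781060977} \approx -1042.8$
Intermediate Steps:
$\frac{919937}{-944451} - \frac{1723232}{T{\left(-602,j \right)}} = \frac{919937}{-944451} - \frac{1723232}{1654} = 919937 \left(- \frac{1}{944451}\right) - \frac{861616}{827} = - \frac{919937}{944451} - \frac{861616}{827} = - \frac{814514880715}{781060977}$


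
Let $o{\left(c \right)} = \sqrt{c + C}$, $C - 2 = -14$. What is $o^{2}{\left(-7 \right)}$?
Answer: $-19$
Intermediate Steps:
$C = -12$ ($C = 2 - 14 = -12$)
$o{\left(c \right)} = \sqrt{-12 + c}$ ($o{\left(c \right)} = \sqrt{c - 12} = \sqrt{-12 + c}$)
$o^{2}{\left(-7 \right)} = \left(\sqrt{-12 - 7}\right)^{2} = \left(\sqrt{-19}\right)^{2} = \left(i \sqrt{19}\right)^{2} = -19$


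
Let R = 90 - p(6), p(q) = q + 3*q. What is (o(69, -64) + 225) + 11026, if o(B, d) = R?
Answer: 11317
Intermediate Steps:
p(q) = 4*q
R = 66 (R = 90 - 4*6 = 90 - 1*24 = 90 - 24 = 66)
o(B, d) = 66
(o(69, -64) + 225) + 11026 = (66 + 225) + 11026 = 291 + 11026 = 11317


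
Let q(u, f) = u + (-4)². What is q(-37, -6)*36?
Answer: -756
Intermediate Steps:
q(u, f) = 16 + u (q(u, f) = u + 16 = 16 + u)
q(-37, -6)*36 = (16 - 37)*36 = -21*36 = -756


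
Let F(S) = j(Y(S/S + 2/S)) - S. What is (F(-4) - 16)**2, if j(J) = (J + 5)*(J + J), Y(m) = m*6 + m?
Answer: 9025/4 ≈ 2256.3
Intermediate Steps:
Y(m) = 7*m (Y(m) = 6*m + m = 7*m)
j(J) = 2*J*(5 + J) (j(J) = (5 + J)*(2*J) = 2*J*(5 + J))
F(S) = -S + 2*(7 + 14/S)*(12 + 14/S) (F(S) = 2*(7*(S/S + 2/S))*(5 + 7*(S/S + 2/S)) - S = 2*(7*(1 + 2/S))*(5 + 7*(1 + 2/S)) - S = 2*(7 + 14/S)*(5 + (7 + 14/S)) - S = 2*(7 + 14/S)*(12 + 14/S) - S = -S + 2*(7 + 14/S)*(12 + 14/S))
(F(-4) - 16)**2 = ((168 - 1*(-4) + 392/(-4)**2 + 532/(-4)) - 16)**2 = ((168 + 4 + 392*(1/16) + 532*(-1/4)) - 16)**2 = ((168 + 4 + 49/2 - 133) - 16)**2 = (127/2 - 16)**2 = (95/2)**2 = 9025/4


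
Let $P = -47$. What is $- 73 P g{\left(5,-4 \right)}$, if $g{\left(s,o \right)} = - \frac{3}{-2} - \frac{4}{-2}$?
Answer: $\frac{24017}{2} \approx 12009.0$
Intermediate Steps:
$g{\left(s,o \right)} = \frac{7}{2}$ ($g{\left(s,o \right)} = \left(-3\right) \left(- \frac{1}{2}\right) - -2 = \frac{3}{2} + 2 = \frac{7}{2}$)
$- 73 P g{\left(5,-4 \right)} = \left(-73\right) \left(-47\right) \frac{7}{2} = 3431 \cdot \frac{7}{2} = \frac{24017}{2}$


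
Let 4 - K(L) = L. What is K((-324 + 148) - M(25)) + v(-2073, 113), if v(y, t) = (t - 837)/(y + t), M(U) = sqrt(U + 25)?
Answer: 88381/490 + 5*sqrt(2) ≈ 187.44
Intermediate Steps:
M(U) = sqrt(25 + U)
v(y, t) = (-837 + t)/(t + y)
K(L) = 4 - L
K((-324 + 148) - M(25)) + v(-2073, 113) = (4 - ((-324 + 148) - sqrt(25 + 25))) + (-837 + 113)/(113 - 2073) = (4 - (-176 - sqrt(50))) - 724/(-1960) = (4 - (-176 - 5*sqrt(2))) - 1/1960*(-724) = (4 - (-176 - 5*sqrt(2))) + 181/490 = (4 + (176 + 5*sqrt(2))) + 181/490 = (180 + 5*sqrt(2)) + 181/490 = 88381/490 + 5*sqrt(2)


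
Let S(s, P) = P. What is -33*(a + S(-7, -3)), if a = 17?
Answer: -462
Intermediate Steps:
-33*(a + S(-7, -3)) = -33*(17 - 3) = -33*14 = -462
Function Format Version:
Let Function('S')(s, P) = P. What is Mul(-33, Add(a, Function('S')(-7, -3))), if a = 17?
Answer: -462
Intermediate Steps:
Mul(-33, Add(a, Function('S')(-7, -3))) = Mul(-33, Add(17, -3)) = Mul(-33, 14) = -462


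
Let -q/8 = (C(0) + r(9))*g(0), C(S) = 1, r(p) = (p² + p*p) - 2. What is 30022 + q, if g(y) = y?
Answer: 30022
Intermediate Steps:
r(p) = -2 + 2*p² (r(p) = (p² + p²) - 2 = 2*p² - 2 = -2 + 2*p²)
q = 0 (q = -8*(1 + (-2 + 2*9²))*0 = -8*(1 + (-2 + 2*81))*0 = -8*(1 + (-2 + 162))*0 = -8*(1 + 160)*0 = -1288*0 = -8*0 = 0)
30022 + q = 30022 + 0 = 30022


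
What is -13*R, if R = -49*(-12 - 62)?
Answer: -47138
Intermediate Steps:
R = 3626 (R = -49*(-74) = 3626)
-13*R = -13*3626 = -47138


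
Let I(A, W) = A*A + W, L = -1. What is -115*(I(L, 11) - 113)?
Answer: 11615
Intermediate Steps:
I(A, W) = W + A**2 (I(A, W) = A**2 + W = W + A**2)
-115*(I(L, 11) - 113) = -115*((11 + (-1)**2) - 113) = -115*((11 + 1) - 113) = -115*(12 - 113) = -115*(-101) = 11615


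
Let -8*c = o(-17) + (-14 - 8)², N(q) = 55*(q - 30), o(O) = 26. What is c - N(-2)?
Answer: 6785/4 ≈ 1696.3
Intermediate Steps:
N(q) = -1650 + 55*q (N(q) = 55*(-30 + q) = -1650 + 55*q)
c = -255/4 (c = -(26 + (-14 - 8)²)/8 = -(26 + (-22)²)/8 = -(26 + 484)/8 = -⅛*510 = -255/4 ≈ -63.750)
c - N(-2) = -255/4 - (-1650 + 55*(-2)) = -255/4 - (-1650 - 110) = -255/4 - 1*(-1760) = -255/4 + 1760 = 6785/4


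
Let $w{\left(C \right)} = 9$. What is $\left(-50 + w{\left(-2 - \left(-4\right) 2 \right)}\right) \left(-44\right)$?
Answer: $1804$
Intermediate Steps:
$\left(-50 + w{\left(-2 - \left(-4\right) 2 \right)}\right) \left(-44\right) = \left(-50 + 9\right) \left(-44\right) = \left(-41\right) \left(-44\right) = 1804$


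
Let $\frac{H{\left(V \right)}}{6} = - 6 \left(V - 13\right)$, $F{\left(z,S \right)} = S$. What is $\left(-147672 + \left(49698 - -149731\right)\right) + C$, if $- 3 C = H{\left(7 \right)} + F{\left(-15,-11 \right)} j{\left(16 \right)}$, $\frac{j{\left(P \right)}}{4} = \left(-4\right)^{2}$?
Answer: $\frac{155759}{3} \approx 51920.0$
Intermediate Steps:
$j{\left(P \right)} = 64$ ($j{\left(P \right)} = 4 \left(-4\right)^{2} = 4 \cdot 16 = 64$)
$H{\left(V \right)} = 468 - 36 V$ ($H{\left(V \right)} = 6 \left(- 6 \left(V - 13\right)\right) = 6 \left(- 6 \left(-13 + V\right)\right) = 6 \left(78 - 6 V\right) = 468 - 36 V$)
$C = \frac{488}{3}$ ($C = - \frac{\left(468 - 252\right) - 704}{3} = - \frac{216 - 704}{3} = \left(- \frac{1}{3}\right) \left(-488\right) = \frac{488}{3} \approx 162.67$)
$\left(-147672 + \left(49698 - -149731\right)\right) + C = \left(-147672 + \left(49698 - -149731\right)\right) + \frac{488}{3} = \left(-147672 + \left(49698 + 149731\right)\right) + \frac{488}{3} = \left(-147672 + 199429\right) + \frac{488}{3} = 51757 + \frac{488}{3} = \frac{155759}{3}$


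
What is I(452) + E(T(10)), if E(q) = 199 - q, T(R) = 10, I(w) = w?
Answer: 641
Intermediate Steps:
I(452) + E(T(10)) = 452 + (199 - 1*10) = 452 + (199 - 10) = 452 + 189 = 641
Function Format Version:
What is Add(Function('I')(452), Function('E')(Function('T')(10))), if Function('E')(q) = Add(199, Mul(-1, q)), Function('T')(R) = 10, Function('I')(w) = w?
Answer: 641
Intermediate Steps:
Add(Function('I')(452), Function('E')(Function('T')(10))) = Add(452, Add(199, Mul(-1, 10))) = Add(452, Add(199, -10)) = Add(452, 189) = 641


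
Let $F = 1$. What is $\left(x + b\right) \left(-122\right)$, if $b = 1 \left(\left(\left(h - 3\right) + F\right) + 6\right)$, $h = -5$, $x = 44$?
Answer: $-5246$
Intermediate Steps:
$b = -1$ ($b = 1 \left(\left(\left(-5 - 3\right) + 1\right) + 6\right) = 1 \left(\left(-8 + 1\right) + 6\right) = 1 \left(-7 + 6\right) = 1 \left(-1\right) = -1$)
$\left(x + b\right) \left(-122\right) = \left(44 - 1\right) \left(-122\right) = 43 \left(-122\right) = -5246$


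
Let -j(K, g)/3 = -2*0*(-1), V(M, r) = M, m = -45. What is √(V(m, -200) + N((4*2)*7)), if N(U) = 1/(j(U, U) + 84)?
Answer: I*√79359/42 ≈ 6.7073*I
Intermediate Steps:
j(K, g) = 0 (j(K, g) = -3*(-2*0)*(-1) = -0*(-1) = -3*0 = 0)
N(U) = 1/84 (N(U) = 1/(0 + 84) = 1/84)
√(V(m, -200) + N((4*2)*7)) = √(-45 + 1/84) = √(-3779/84) = I*√79359/42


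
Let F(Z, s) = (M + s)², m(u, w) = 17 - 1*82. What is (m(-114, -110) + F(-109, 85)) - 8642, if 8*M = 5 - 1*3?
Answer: -23031/16 ≈ -1439.4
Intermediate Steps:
M = ¼ (M = (5 - 1*3)/8 = (5 - 3)/8 = (⅛)*2 = ¼ ≈ 0.25000)
m(u, w) = -65 (m(u, w) = 17 - 82 = -65)
F(Z, s) = (¼ + s)²
(m(-114, -110) + F(-109, 85)) - 8642 = (-65 + (1 + 4*85)²/16) - 8642 = (-65 + (1 + 340)²/16) - 8642 = (-65 + (1/16)*341²) - 8642 = (-65 + (1/16)*116281) - 8642 = (-65 + 116281/16) - 8642 = 115241/16 - 8642 = -23031/16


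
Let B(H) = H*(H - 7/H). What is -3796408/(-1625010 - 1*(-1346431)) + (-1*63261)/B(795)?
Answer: 340253572175/25152420346 ≈ 13.528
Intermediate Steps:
-3796408/(-1625010 - 1*(-1346431)) + (-1*63261)/B(795) = -3796408/(-1625010 - 1*(-1346431)) + (-1*63261)/(-7 + 795**2) = -3796408/(-1625010 + 1346431) - 63261/(-7 + 632025) = -3796408/(-278579) - 63261/632018 = -3796408*(-1/278579) - 63261*1/632018 = 542344/39797 - 63261/632018 = 340253572175/25152420346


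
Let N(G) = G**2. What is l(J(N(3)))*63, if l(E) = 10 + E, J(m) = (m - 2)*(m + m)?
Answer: 8568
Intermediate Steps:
J(m) = 2*m*(-2 + m) (J(m) = (-2 + m)*(2*m) = 2*m*(-2 + m))
l(J(N(3)))*63 = (10 + 2*3**2*(-2 + 3**2))*63 = (10 + 2*9*(-2 + 9))*63 = (10 + 2*9*7)*63 = (10 + 126)*63 = 136*63 = 8568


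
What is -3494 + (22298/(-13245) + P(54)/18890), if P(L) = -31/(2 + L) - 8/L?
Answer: -88161011085599/25219963440 ≈ -3495.7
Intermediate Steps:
-3494 + (22298/(-13245) + P(54)/18890) = -3494 + (22298/(-13245) + ((-16 - 39*54)/(54*(2 + 54)))/18890) = -3494 + (22298*(-1/13245) + ((1/54)*(-16 - 2106)/56)*(1/18890)) = -3494 + (-22298/13245 + ((1/54)*(1/56)*(-2122))*(1/18890)) = -3494 + (-22298/13245 - 1061/1512*1/18890) = -3494 + (-22298/13245 - 1061/28561680) = -3494 - 42458826239/25219963440 = -88161011085599/25219963440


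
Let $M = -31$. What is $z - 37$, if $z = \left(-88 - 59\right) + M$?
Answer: $-215$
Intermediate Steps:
$z = -178$ ($z = \left(-88 - 59\right) - 31 = -147 - 31 = -178$)
$z - 37 = -178 - 37 = -215$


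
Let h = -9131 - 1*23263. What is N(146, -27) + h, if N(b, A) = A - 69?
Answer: -32490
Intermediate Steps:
h = -32394 (h = -9131 - 23263 = -32394)
N(b, A) = -69 + A
N(146, -27) + h = (-69 - 27) - 32394 = -96 - 32394 = -32490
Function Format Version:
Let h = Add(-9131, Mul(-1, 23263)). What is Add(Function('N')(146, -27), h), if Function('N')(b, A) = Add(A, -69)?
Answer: -32490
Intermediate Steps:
h = -32394 (h = Add(-9131, -23263) = -32394)
Function('N')(b, A) = Add(-69, A)
Add(Function('N')(146, -27), h) = Add(Add(-69, -27), -32394) = Add(-96, -32394) = -32490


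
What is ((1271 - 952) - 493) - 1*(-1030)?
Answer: 856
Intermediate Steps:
((1271 - 952) - 493) - 1*(-1030) = (319 - 493) + 1030 = -174 + 1030 = 856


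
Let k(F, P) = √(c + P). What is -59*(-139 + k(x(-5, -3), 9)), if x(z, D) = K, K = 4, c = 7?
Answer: 7965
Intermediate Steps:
x(z, D) = 4
k(F, P) = √(7 + P)
-59*(-139 + k(x(-5, -3), 9)) = -59*(-139 + √(7 + 9)) = -59*(-139 + √16) = -59*(-139 + 4) = -59*(-135) = 7965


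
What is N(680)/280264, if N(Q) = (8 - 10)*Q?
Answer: -170/35033 ≈ -0.0048526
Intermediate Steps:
N(Q) = -2*Q
N(680)/280264 = -2*680/280264 = -1360*1/280264 = -170/35033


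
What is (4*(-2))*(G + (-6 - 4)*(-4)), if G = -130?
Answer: 720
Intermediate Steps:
(4*(-2))*(G + (-6 - 4)*(-4)) = (4*(-2))*(-130 + (-6 - 4)*(-4)) = -8*(-130 - 10*(-4)) = -8*(-130 + 40) = -8*(-90) = 720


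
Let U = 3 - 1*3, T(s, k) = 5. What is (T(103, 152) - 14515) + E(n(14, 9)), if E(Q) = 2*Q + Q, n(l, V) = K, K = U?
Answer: -14510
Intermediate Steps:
U = 0 (U = 3 - 3 = 0)
K = 0
n(l, V) = 0
E(Q) = 3*Q
(T(103, 152) - 14515) + E(n(14, 9)) = (5 - 14515) + 3*0 = -14510 + 0 = -14510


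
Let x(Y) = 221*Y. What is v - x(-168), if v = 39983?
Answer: 77111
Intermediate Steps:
v - x(-168) = 39983 - 221*(-168) = 39983 - 1*(-37128) = 39983 + 37128 = 77111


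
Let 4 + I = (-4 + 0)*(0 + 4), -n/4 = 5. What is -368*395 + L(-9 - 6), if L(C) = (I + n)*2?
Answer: -145440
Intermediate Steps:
n = -20 (n = -4*5 = -20)
I = -20 (I = -4 + (-4 + 0)*(0 + 4) = -4 - 4*4 = -4 - 16 = -20)
L(C) = -80 (L(C) = (-20 - 20)*2 = -40*2 = -80)
-368*395 + L(-9 - 6) = -368*395 - 80 = -145360 - 80 = -145440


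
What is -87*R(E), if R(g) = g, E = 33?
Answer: -2871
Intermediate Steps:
-87*R(E) = -87*33 = -2871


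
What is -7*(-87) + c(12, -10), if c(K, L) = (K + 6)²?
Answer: 933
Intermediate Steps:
c(K, L) = (6 + K)²
-7*(-87) + c(12, -10) = -7*(-87) + (6 + 12)² = 609 + 18² = 609 + 324 = 933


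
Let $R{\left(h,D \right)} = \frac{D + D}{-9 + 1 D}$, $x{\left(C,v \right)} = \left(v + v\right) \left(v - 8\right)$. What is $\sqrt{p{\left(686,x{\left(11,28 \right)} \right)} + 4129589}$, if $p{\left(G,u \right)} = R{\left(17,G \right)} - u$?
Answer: $\frac{3 \sqrt{210244221905}}{677} \approx 2031.9$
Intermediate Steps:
$x{\left(C,v \right)} = 2 v \left(-8 + v\right)$
$R{\left(h,D \right)} = \frac{2 D}{-9 + D}$
$p{\left(G,u \right)} = - u + \frac{2 G}{-9 + G}$ ($p{\left(G,u \right)} = \frac{2 G}{-9 + G} - u = - u + \frac{2 G}{-9 + G}$)
$\sqrt{p{\left(686,x{\left(11,28 \right)} \right)} + 4129589} = \sqrt{\frac{2 \cdot 686 - 2 \cdot 28 \left(-8 + 28\right) \left(-9 + 686\right)}{-9 + 686} + 4129589} = \sqrt{\frac{1372 - 2 \cdot 28 \cdot 20 \cdot 677}{677} + 4129589} = \sqrt{\frac{1372 - 1120 \cdot 677}{677} + 4129589} = \sqrt{\frac{1372 - 758240}{677} + 4129589} = \sqrt{\frac{1}{677} \left(-756868\right) + 4129589} = \sqrt{- \frac{756868}{677} + 4129589} = \sqrt{\frac{2794974885}{677}} = \frac{3 \sqrt{210244221905}}{677}$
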